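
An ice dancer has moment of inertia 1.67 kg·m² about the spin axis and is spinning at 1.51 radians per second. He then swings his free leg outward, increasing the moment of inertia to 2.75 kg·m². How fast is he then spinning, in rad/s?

With no external torque about the axis, L is conserved: I₁ω₁ = I₂ω₂.
ω₂ = I₁ω₁ / I₂ = (1.670)(1.51 rad/s) / (2.750) = 0.9170 rad/s.

ω₂ ≈ 0.917 rad/s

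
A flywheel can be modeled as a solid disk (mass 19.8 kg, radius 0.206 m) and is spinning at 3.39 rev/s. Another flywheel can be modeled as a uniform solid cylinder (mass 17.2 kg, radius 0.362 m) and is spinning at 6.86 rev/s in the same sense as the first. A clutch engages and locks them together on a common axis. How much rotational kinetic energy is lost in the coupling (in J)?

ΔKE lost ≈ 72.7 J

No external torque acts about the common axis, so total angular momentum is conserved.
Moments of inertia: I_A = ½(19.8)(0.206)² = 0.4201 kg·m²; I_B = ½(17.2)(0.362)² = 1.127 kg·m².
Taking A's sense as positive: L = (0.4201)(3.39) + (1.127)(6.86) = 9.155 kg·m²·rev/s.
Combined I = 0.4201 + 1.127 = 1.547 kg·m².
ω_f = L / I = 9.155 / 1.547 = 5.918 rev/s.
KE_i = ½ΣIω² = 1142 J; KE_f = ½(1.547)(37.18)² = 1069 J.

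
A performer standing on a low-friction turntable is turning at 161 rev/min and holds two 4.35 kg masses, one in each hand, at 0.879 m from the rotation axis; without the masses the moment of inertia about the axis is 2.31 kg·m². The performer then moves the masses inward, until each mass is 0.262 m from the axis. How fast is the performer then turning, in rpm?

ω₂ ≈ 500 rpm

With no external torque about the axis, L is conserved: I₁ω₁ = I₂ω₂.
I₁ = 2.31 + 2(4.35)(0.879)² = 9.032 kg·m²; I₂ = 2.31 + 2(4.35)(0.262)² = 2.907 kg·m².
ω₂ = I₁ω₁ / I₂ = (9.032)(161 rpm) / (2.907) = 500.2 rpm.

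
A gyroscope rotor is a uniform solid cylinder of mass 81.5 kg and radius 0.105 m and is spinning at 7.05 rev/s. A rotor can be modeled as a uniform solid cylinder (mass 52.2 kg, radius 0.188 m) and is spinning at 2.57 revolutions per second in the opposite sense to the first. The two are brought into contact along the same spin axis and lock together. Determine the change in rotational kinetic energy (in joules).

ΔKE ≈ -552 J

No external torque acts about the common axis, so total angular momentum is conserved.
Moments of inertia: I_A = ½(81.5)(0.105)² = 0.4493 kg·m²; I_B = ½(52.2)(0.188)² = 0.9225 kg·m².
Taking A's sense as positive: L = (0.4493)(7.05) − (0.9225)(2.57) = 0.7966 kg·m²·rev/s.
Combined I = 0.4493 + 0.9225 = 1.372 kg·m².
ω_f = L / I = 0.7966 / 1.372 = 0.5807 rev/s.
KE_i = ½ΣIω² = 561.0 J; KE_f = ½(1.372)(3.649)² = 9.131 J.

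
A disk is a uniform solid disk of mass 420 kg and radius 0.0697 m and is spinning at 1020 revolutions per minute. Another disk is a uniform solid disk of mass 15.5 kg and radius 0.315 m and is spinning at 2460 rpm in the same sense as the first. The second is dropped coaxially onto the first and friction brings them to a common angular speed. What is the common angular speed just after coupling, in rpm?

|ω_f| ≈ 1640 rpm

No external torque acts about the common axis, so total angular momentum is conserved.
Moments of inertia: I_A = ½(420)(0.0697)² = 1.020 kg·m²; I_B = ½(15.5)(0.315)² = 0.7690 kg·m².
Taking A's sense as positive: L = (1.020)(1020) + (0.7690)(2460) = 2932 kg·m²·rpm.
Combined I = 1.020 + 0.7690 = 1.789 kg·m².
ω_f = L / I = 2932 / 1.789 = 1639 rpm.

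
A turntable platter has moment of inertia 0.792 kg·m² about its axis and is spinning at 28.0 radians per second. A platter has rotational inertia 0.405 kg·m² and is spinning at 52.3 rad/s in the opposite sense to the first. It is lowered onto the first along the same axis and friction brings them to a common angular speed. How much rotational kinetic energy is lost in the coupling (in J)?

ΔKE lost ≈ 864 J

The coupling torques are internal; angular momentum about the shared axis is conserved.
Taking A's sense as positive: L = (0.7920)(28.0) − (0.4050)(52.3) = 0.9945 kg·m²·rad/s.
Combined I = 0.7920 + 0.4050 = 1.197 kg·m².
ω_f = L / I = 0.9945 / 1.197 = 0.8308 rad/s.
KE_i = ½ΣIω² = 864.4 J; KE_f = ½(1.197)(0.8308)² = 0.4131 J.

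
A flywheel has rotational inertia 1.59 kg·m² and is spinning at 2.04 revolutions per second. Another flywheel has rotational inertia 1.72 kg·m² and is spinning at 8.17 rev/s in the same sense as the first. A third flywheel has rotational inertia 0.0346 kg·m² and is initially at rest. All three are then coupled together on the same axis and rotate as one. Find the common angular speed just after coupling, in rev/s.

The coupling torques are internal; angular momentum about the shared axis is conserved.
Taking A's sense as positive: L = (1.590)(2.04) + (1.720)(8.17) = 17.30 kg·m²·rev/s.
Combined I = 1.590 + 1.720 + 0.03460 = 3.345 kg·m².
ω_f = L / I = 17.30 / 3.345 = 5.171 rev/s.

|ω_f| ≈ 5.17 rev/s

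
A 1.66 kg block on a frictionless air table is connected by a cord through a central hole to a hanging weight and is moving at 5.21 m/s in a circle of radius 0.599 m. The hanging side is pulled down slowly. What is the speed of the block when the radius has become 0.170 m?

v₂ ≈ 18.4 m/s

The only horizontal force on the mass is along the cord (radial), so it exerts no torque about the hole and angular momentum m v r is conserved.
v₂ = v₁ r₁ / r₂ = (5.21)(0.599) / (0.170) = 18.36 m/s.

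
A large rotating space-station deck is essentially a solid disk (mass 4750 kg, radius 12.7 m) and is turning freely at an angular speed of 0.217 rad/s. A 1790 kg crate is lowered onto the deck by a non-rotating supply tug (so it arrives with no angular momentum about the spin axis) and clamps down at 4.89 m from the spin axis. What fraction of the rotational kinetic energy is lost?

No external torque acts about the spin axis; L_before = L_after.
I_p = ½(4750)(12.7)² = 3.831e+05 kg·m².
Added inertia Σmr² = (1790)(4.89)² = 42800 kg·m²; I_f = 3.831e+05 + 42800 = 4.259e+05 kg·m².
ω_f = I_p ω_i / I_f = (3.831e+05)(0.217) / 4.259e+05 = 0.1952 rad/s.
KE_i = ½(3.831e+05)(0.2170 rad/s)² = 9019 J; KE_f = ½(4.259e+05)(0.1952)² = 8113 J.
Fraction lost = 0.1005.

fraction ≈ 0.101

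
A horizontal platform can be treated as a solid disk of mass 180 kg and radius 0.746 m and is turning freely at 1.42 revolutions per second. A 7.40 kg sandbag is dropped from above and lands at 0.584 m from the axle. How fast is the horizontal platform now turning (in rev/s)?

ω_f ≈ 1.35 rev/s

No external torque acts about the axle; L_before = L_after.
I_p = ½(180)(0.746)² = 50.09 kg·m².
Added inertia Σmr² = (7.40)(0.584)² = 2.524 kg·m²; I_f = 50.09 + 2.524 = 52.61 kg·m².
ω_f = I_p ω_i / I_f = (50.09)(1.42) / 52.61 = 1.352 rev/s.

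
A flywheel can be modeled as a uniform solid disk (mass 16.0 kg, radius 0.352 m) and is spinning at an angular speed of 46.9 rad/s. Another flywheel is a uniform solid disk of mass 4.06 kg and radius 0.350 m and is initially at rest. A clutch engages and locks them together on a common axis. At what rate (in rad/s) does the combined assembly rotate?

No external torque acts about the common axis, so total angular momentum is conserved.
Moments of inertia: I_A = ½(16.0)(0.352)² = 0.9912 kg·m²; I_B = ½(4.06)(0.350)² = 0.2487 kg·m².
Taking A's sense as positive: L = (0.9912)(46.9) = 46.49 kg·m²·rad/s.
Combined I = 0.9912 + 0.2487 = 1.240 kg·m².
ω_f = L / I = 46.49 / 1.240 = 37.49 rad/s.

|ω_f| ≈ 37.5 rad/s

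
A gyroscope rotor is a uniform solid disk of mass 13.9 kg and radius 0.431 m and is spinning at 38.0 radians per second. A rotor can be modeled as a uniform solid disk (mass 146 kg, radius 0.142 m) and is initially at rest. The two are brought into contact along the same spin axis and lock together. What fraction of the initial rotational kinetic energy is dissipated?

The coupling torques are internal; angular momentum about the shared axis is conserved.
Moments of inertia: I_A = ½(13.9)(0.431)² = 1.291 kg·m²; I_B = ½(146)(0.142)² = 1.472 kg·m².
Taking A's sense as positive: L = (1.291)(38.0) = 49.06 kg·m²·rad/s.
Combined I = 1.291 + 1.472 = 2.763 kg·m².
ω_f = L / I = 49.06 / 2.763 = 17.76 rad/s.
KE_i = ½ΣIω² = 932.1 J; KE_f = ½(2.763)(17.76)² = 435.5 J.
Fraction dissipated = (KE_i − KE_f)/KE_i = 0.5327.

fraction ≈ 0.533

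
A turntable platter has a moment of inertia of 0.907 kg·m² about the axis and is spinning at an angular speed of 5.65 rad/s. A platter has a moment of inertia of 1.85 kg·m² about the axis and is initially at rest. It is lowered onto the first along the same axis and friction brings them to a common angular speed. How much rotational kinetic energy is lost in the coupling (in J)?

ΔKE lost ≈ 9.71 J

No external torque acts about the common axis, so total angular momentum is conserved.
Taking A's sense as positive: L = (0.9070)(5.65) = 5.125 kg·m²·rad/s.
Combined I = 0.9070 + 1.850 = 2.757 kg·m².
ω_f = L / I = 5.125 / 2.757 = 1.859 rad/s.
KE_i = ½ΣIω² = 14.48 J; KE_f = ½(2.757)(1.859)² = 4.763 J.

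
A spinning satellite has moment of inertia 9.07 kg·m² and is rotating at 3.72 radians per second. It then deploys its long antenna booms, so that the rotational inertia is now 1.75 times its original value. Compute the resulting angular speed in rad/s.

Angular momentum about the spin axis is conserved since the torque about it is zero.
I₂ = 1.75 × 9.07 = 15.87 kg·m².
ω₂ = I₁ω₁ / I₂ = (9.070)(3.72 rad/s) / (15.87) = 2.126 rad/s.

ω₂ ≈ 2.13 rad/s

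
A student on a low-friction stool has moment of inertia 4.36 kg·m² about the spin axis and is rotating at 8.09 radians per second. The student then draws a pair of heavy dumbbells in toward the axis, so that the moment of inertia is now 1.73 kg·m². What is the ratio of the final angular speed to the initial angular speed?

ω₂/ω₁ ≈ 2.52

Angular momentum about the spin axis is conserved since the torque about it is zero.
ω₂/ω₁ = I₁/I₂ = 4.360 / 1.730 = 2.520.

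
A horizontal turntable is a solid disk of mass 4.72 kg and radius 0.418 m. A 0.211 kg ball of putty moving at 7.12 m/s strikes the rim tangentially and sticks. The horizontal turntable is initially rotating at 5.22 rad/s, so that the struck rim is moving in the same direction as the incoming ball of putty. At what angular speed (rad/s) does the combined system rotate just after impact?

About the axle the impulsive forces during the collision are internal, so angular momentum about that axis is conserved.
I_p = ½(4.72)(0.418)² = 0.4123 kg·m². Taking the sense of the ball of putty's angular momentum as positive, L_{ball} = m v R = (0.211)(7.12)(0.418) = 0.6280 kg·m²/s.
L_i = +I_p ω_p + m v R = +(0.4123)(5.22) + 0.6280 = 2.780 kg·m²/s.
After sticking, I_f = I_p + m R² = 0.4123 + (0.211)(0.418)² = 0.4492 kg·m².
ω_f = L_i / I_f = 2.780 / 0.4492 = 6.190 rad/s.

|ω_f| ≈ 6.19 rad/s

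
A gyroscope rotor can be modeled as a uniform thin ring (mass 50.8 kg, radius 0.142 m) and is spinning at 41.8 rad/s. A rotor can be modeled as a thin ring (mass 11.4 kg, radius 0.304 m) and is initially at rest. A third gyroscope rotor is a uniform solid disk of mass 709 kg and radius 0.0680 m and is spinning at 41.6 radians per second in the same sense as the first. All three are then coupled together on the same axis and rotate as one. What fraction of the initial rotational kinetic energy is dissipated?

No external torque acts about the common axis, so total angular momentum is conserved.
Moments of inertia: I_A = (50.8)(0.142)² = 1.024 kg·m²; I_B = (11.4)(0.304)² = 1.054 kg·m²; I_C = ½(709)(0.0680)² = 1.639 kg·m².
Taking A's sense as positive: L = (1.024)(41.8) + (1.639)(41.6) = 111.0 kg·m²·rad/s.
Combined I = 1.024 + 1.054 + 1.639 = 3.717 kg·m².
ω_f = L / I = 111.0 / 3.717 = 29.86 rad/s.
KE_i = ½ΣIω² = 2313 J; KE_f = ½(3.717)(29.86)² = 1658 J.
Fraction dissipated = (KE_i − KE_f)/KE_i = 0.2834.

fraction ≈ 0.283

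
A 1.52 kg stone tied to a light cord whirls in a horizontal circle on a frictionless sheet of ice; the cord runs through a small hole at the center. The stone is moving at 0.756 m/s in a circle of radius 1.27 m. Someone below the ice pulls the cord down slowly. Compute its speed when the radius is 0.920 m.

v₂ ≈ 1.04 m/s

Central (radial) force ⇒ zero torque about the center ⇒ m v r is constant.
v₂ = v₁ r₁ / r₂ = (0.756)(1.27) / (0.920) = 1.044 m/s.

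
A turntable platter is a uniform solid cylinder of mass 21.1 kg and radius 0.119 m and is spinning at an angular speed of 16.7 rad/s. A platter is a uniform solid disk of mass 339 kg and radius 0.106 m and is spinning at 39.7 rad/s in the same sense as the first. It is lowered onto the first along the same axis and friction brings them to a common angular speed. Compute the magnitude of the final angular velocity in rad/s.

|ω_f| ≈ 38.0 rad/s

No external torque acts about the common axis, so total angular momentum is conserved.
Moments of inertia: I_A = ½(21.1)(0.119)² = 0.1494 kg·m²; I_B = ½(339)(0.106)² = 1.905 kg·m².
Taking A's sense as positive: L = (0.1494)(16.7) + (1.905)(39.7) = 78.10 kg·m²·rad/s.
Combined I = 0.1494 + 1.905 = 2.054 kg·m².
ω_f = L / I = 78.10 / 2.054 = 38.03 rad/s.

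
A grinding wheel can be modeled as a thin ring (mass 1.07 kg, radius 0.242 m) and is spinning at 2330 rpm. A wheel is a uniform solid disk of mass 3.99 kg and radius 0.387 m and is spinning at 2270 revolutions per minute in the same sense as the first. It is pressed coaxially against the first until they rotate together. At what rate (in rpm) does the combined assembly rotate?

|ω_f| ≈ 2280 rpm

The coupling torques are internal; angular momentum about the shared axis is conserved.
Moments of inertia: I_A = (1.07)(0.242)² = 0.06266 kg·m²; I_B = ½(3.99)(0.387)² = 0.2988 kg·m².
Taking A's sense as positive: L = (0.06266)(2330) + (0.2988)(2270) = 824.3 kg·m²·rpm.
Combined I = 0.06266 + 0.2988 = 0.3615 kg·m².
ω_f = L / I = 824.3 / 0.3615 = 2280 rpm.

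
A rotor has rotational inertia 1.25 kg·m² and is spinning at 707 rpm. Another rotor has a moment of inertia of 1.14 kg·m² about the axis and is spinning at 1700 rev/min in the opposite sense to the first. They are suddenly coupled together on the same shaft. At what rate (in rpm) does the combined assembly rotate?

The coupling torques are internal; angular momentum about the shared axis is conserved.
Taking A's sense as positive: L = (1.250)(707) − (1.140)(1700) = -1054 kg·m²·rpm.
Combined I = 1.250 + 1.140 = 2.390 kg·m².
ω_f = L / I = -1054 / 2.390 = -441.1 rpm.

|ω_f| ≈ 441 rpm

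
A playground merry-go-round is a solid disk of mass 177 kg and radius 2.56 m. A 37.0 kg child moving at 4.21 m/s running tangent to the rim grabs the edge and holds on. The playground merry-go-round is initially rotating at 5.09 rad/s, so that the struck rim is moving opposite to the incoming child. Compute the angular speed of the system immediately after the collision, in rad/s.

|ω_f| ≈ 3.10 rad/s

About the axle the impulsive forces during the collision are internal, so angular momentum about that axis is conserved.
I_p = ½(177)(2.56)² = 580.0 kg·m². Taking the sense of the child's angular momentum as positive, L_{child} = m v R = (37.0)(4.21)(2.56) = 398.8 kg·m²/s.
L_i = −I_p ω_p + m v R = −(580.0)(5.09) + 398.8 = -2553 kg·m²/s.
After sticking, I_f = I_p + m R² = 580.0 + (37.0)(2.56)² = 822.5 kg·m².
ω_f = L_i / I_f = -2553 / 822.5 = -3.105 rad/s.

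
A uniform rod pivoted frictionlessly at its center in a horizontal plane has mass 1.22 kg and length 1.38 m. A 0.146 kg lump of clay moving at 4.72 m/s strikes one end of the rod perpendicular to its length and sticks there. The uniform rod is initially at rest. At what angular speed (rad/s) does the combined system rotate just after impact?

|ω_f| ≈ 1.81 rad/s

The axle reaction passes through the pivot and exerts no torque about it; angular momentum about the pivot is conserved through the impact.
I_p = (1/12)(1.22)(1.38)² = 0.1936 kg·m². Taking the sense of the lump of clay's angular momentum as positive, L_{lump} = m v R = (0.146)(4.72)(1.38/2) = 0.4755 kg·m²/s.
L_i = 0 + 0.4755 = 0.4755 kg·m²/s.
After sticking, I_f = I_p + m R² = 0.1936 + (0.146)(1.38/2)² = 0.2631 kg·m².
ω_f = L_i / I_f = 0.4755 / 0.2631 = 1.807 rad/s.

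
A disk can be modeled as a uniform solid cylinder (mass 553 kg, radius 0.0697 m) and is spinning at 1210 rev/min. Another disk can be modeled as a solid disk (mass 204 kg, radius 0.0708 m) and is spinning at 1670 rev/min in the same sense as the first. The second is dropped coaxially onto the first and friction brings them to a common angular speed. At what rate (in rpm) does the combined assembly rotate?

|ω_f| ≈ 1340 rpm

No external torque acts about the common axis, so total angular momentum is conserved.
Moments of inertia: I_A = ½(553)(0.0697)² = 1.343 kg·m²; I_B = ½(204)(0.0708)² = 0.5113 kg·m².
Taking A's sense as positive: L = (1.343)(1210) + (0.5113)(1670) = 2479 kg·m²·rpm.
Combined I = 1.343 + 0.5113 = 1.855 kg·m².
ω_f = L / I = 2479 / 1.855 = 1337 rpm.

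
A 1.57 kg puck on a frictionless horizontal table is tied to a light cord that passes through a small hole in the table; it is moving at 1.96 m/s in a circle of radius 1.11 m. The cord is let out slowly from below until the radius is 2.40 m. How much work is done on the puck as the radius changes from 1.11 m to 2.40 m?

The only horizontal force on the mass is along the cord (radial), so it exerts no torque about the hole and angular momentum m v r is conserved.
v₂ = v₁ r₁ / r₂ = (1.96)(1.11) / (2.40) = 0.9065 m/s.
W = ΔKE = ½m(v₂² − v₁²) = -2.371 J.

W ≈ -2.37 J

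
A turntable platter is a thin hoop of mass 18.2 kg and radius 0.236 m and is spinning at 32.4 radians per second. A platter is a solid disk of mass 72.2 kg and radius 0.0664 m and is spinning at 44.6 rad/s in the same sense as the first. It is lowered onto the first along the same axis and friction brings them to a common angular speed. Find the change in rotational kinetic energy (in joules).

ΔKE ≈ -10.2 J

No external torque acts about the common axis, so total angular momentum is conserved.
Moments of inertia: I_A = (18.2)(0.236)² = 1.014 kg·m²; I_B = ½(72.2)(0.0664)² = 0.1592 kg·m².
Taking A's sense as positive: L = (1.014)(32.4) + (0.1592)(44.6) = 39.94 kg·m²·rad/s.
Combined I = 1.014 + 0.1592 = 1.173 kg·m².
ω_f = L / I = 39.94 / 1.173 = 34.06 rad/s.
KE_i = ½ΣIω² = 690.4 J; KE_f = ½(1.173)(34.06)² = 680.1 J.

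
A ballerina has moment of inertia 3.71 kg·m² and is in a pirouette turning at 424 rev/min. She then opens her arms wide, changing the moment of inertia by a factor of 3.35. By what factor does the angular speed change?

With no external torque about the axis, L is conserved: I₁ω₁ = I₂ω₂.
I₂ = 3.35 × 3.71 = 12.43 kg·m².
ω₂/ω₁ = I₁/I₂ = 3.710 / 12.43 = 0.2985.

ω₂/ω₁ ≈ 0.299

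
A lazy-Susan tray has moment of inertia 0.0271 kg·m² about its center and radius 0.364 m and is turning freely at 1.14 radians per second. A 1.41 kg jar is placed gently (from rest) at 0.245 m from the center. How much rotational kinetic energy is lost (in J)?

The added mass arrives with no angular momentum about the center, and any external torque about the center is negligible, so the system's angular momentum is conserved.
Added inertia Σmr² = (1.41)(0.245)² = 0.08464 kg·m²; I_f = 0.02710 + 0.08464 = 0.1117 kg·m².
ω_f = I_p ω_i / I_f = (0.02710)(1.14) / 0.1117 = 0.2765 rad/s.
KE_i = ½(0.02710)(1.140 rad/s)² = 0.01761 J; KE_f = ½(0.1117)(0.2765)² = 0.004271 J.

energy lost ≈ 0.0133 J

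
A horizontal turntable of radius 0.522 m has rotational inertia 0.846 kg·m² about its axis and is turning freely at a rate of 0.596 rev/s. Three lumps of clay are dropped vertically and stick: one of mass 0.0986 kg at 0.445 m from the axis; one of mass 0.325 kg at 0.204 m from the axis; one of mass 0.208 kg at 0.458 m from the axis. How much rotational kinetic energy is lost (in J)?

energy lost ≈ 0.493 J

The added mass arrives with no angular momentum about the axis, and any external torque about the axis is negligible, so the system's angular momentum is conserved.
Added inertia Σmr² = (0.0986)(0.445)² + (0.325)(0.204)² + (0.208)(0.458)² = 0.07668 kg·m²; I_f = 0.8460 + 0.07668 = 0.9227 kg·m².
ω_f = I_p ω_i / I_f = (0.8460)(0.596) / 0.9227 = 0.5465 rev/s.
KE_i = ½(0.8460)(3.745 rad/s)² = 5.932 J; KE_f = ½(0.9227)(3.434)² = 5.439 J.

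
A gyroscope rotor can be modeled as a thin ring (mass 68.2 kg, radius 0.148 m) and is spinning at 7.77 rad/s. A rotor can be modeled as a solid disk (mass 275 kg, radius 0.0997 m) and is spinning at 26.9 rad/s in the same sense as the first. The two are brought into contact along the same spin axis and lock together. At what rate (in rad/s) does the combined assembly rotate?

|ω_f| ≈ 16.9 rad/s

The coupling torques are internal; angular momentum about the shared axis is conserved.
Moments of inertia: I_A = (68.2)(0.148)² = 1.494 kg·m²; I_B = ½(275)(0.0997)² = 1.367 kg·m².
Taking A's sense as positive: L = (1.494)(7.77) + (1.367)(26.9) = 48.37 kg·m²·rad/s.
Combined I = 1.494 + 1.367 = 2.861 kg·m².
ω_f = L / I = 48.37 / 2.861 = 16.91 rad/s.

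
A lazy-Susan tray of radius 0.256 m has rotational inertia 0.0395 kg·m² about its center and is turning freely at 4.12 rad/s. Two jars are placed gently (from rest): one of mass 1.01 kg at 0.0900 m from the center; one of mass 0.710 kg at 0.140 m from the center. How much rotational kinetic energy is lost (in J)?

energy lost ≈ 0.120 J

No external torque acts about the center; L_before = L_after.
Added inertia Σmr² = (1.01)(0.0900)² + (0.710)(0.140)² = 0.02210 kg·m²; I_f = 0.03950 + 0.02210 = 0.06160 kg·m².
ω_f = I_p ω_i / I_f = (0.03950)(4.12) / 0.06160 = 2.642 rad/s.
KE_i = ½(0.03950)(4.120 rad/s)² = 0.3352 J; KE_f = ½(0.06160)(2.642)² = 0.2150 J.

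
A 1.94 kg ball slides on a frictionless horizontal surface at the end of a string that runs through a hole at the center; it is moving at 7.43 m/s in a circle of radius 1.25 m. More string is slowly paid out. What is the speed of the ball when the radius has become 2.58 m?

v₂ ≈ 3.60 m/s

The only horizontal force on the mass is along the cord (radial), so it exerts no torque about the hole and angular momentum m v r is conserved.
v₂ = v₁ r₁ / r₂ = (7.43)(1.25) / (2.58) = 3.600 m/s.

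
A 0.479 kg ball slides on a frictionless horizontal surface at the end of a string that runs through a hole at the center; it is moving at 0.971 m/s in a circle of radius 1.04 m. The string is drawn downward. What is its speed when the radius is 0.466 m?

Central (radial) force ⇒ zero torque about the center ⇒ m v r is constant.
v₂ = v₁ r₁ / r₂ = (0.971)(1.04) / (0.466) = 2.167 m/s.

v₂ ≈ 2.17 m/s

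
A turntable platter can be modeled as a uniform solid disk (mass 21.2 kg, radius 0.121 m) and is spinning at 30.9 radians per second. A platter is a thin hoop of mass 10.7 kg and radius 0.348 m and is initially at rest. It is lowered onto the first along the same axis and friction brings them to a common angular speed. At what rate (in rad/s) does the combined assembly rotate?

The coupling torques are internal; angular momentum about the shared axis is conserved.
Moments of inertia: I_A = ½(21.2)(0.121)² = 0.1552 kg·m²; I_B = (10.7)(0.348)² = 1.296 kg·m².
Taking A's sense as positive: L = (0.1552)(30.9) = 4.796 kg·m²·rad/s.
Combined I = 0.1552 + 1.296 = 1.451 kg·m².
ω_f = L / I = 4.796 / 1.451 = 3.305 rad/s.

|ω_f| ≈ 3.30 rad/s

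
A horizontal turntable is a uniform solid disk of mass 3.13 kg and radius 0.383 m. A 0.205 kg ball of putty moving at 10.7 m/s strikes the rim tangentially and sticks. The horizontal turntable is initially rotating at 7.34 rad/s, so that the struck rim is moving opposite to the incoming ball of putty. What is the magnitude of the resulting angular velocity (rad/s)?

About the axle the impulsive forces during the collision are internal, so angular momentum about that axis is conserved.
I_p = ½(3.13)(0.383)² = 0.2296 kg·m². Taking the sense of the ball of putty's angular momentum as positive, L_{ball} = m v R = (0.205)(10.7)(0.383) = 0.8401 kg·m²/s.
L_i = −I_p ω_p + m v R = −(0.2296)(7.34) + 0.8401 = -0.8449 kg·m²/s.
After sticking, I_f = I_p + m R² = 0.2296 + (0.205)(0.383)² = 0.2596 kg·m².
ω_f = L_i / I_f = -0.8449 / 0.2596 = -3.254 rad/s.

|ω_f| ≈ 3.25 rad/s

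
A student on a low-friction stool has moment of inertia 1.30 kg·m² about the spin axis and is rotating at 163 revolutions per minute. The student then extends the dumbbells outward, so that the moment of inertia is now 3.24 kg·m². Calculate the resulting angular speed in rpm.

No external torque acts about the spin axis, so angular momentum is conserved.
ω₂ = I₁ω₁ / I₂ = (1.300)(163 rpm) / (3.240) = 65.40 rpm.

ω₂ ≈ 65.4 rpm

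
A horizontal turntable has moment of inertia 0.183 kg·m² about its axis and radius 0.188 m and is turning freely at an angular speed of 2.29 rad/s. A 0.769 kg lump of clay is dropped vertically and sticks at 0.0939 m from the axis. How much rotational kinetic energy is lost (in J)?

energy lost ≈ 0.0171 J

No external torque acts about the axis; L_before = L_after.
Added inertia Σmr² = (0.769)(0.0939)² = 0.006780 kg·m²; I_f = 0.1830 + 0.006780 = 0.1898 kg·m².
ω_f = I_p ω_i / I_f = (0.1830)(2.29) / 0.1898 = 2.208 rad/s.
KE_i = ½(0.1830)(2.290 rad/s)² = 0.4798 J; KE_f = ½(0.1898)(2.208)² = 0.4627 J.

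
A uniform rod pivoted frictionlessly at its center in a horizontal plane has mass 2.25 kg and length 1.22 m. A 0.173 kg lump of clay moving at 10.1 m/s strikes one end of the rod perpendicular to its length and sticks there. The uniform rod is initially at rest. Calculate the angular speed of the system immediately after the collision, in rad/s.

|ω_f| ≈ 3.10 rad/s

About the pivot the impulsive forces during the collision are internal, so angular momentum about that axis is conserved.
I_p = (1/12)(2.25)(1.22)² = 0.2791 kg·m². Taking the sense of the lump of clay's angular momentum as positive, L_{lump} = m v R = (0.173)(10.1)(1.22/2) = 1.066 kg·m²/s.
L_i = 0 + 1.066 = 1.066 kg·m²/s.
After sticking, I_f = I_p + m R² = 0.2791 + (0.173)(1.22/2)² = 0.3434 kg·m².
ω_f = L_i / I_f = 1.066 / 0.3434 = 3.103 rad/s.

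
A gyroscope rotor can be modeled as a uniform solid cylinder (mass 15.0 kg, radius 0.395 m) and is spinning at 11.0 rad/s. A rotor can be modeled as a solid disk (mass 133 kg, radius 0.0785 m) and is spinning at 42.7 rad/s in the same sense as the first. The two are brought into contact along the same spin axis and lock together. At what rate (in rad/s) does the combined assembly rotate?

|ω_f| ≈ 19.2 rad/s

The coupling torques are internal; angular momentum about the shared axis is conserved.
Moments of inertia: I_A = ½(15.0)(0.395)² = 1.170 kg·m²; I_B = ½(133)(0.0785)² = 0.4098 kg·m².
Taking A's sense as positive: L = (1.170)(11.0) + (0.4098)(42.7) = 30.37 kg·m²·rad/s.
Combined I = 1.170 + 0.4098 = 1.580 kg·m².
ω_f = L / I = 30.37 / 1.580 = 19.22 rad/s.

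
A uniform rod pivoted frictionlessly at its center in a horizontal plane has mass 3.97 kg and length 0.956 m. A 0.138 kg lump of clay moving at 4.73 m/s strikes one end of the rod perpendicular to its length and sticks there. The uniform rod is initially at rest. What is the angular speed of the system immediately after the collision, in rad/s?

|ω_f| ≈ 0.934 rad/s

About the pivot the impulsive forces during the collision are internal, so angular momentum about that axis is conserved.
I_p = (1/12)(3.97)(0.956)² = 0.3024 kg·m². Taking the sense of the lump of clay's angular momentum as positive, L_{lump} = m v R = (0.138)(4.73)(0.956/2) = 0.3120 kg·m²/s.
L_i = 0 + 0.3120 = 0.3120 kg·m²/s.
After sticking, I_f = I_p + m R² = 0.3024 + (0.138)(0.956/2)² = 0.3339 kg·m².
ω_f = L_i / I_f = 0.3120 / 0.3339 = 0.9345 rad/s.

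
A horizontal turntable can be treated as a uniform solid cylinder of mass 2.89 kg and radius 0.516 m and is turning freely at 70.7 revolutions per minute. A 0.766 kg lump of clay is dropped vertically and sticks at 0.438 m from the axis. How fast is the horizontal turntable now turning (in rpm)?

ω_f ≈ 51.2 rpm

No external torque acts about the axis; L_before = L_after.
I_p = ½(2.89)(0.516)² = 0.3847 kg·m².
Added inertia Σmr² = (0.766)(0.438)² = 0.1470 kg·m²; I_f = 0.3847 + 0.1470 = 0.5317 kg·m².
ω_f = I_p ω_i / I_f = (0.3847)(70.7) / 0.5317 = 51.16 rpm.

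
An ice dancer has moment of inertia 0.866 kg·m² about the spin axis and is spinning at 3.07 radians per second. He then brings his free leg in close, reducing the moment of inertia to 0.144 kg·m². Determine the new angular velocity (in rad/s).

ω₂ ≈ 18.5 rad/s

With no external torque about the axis, L is conserved: I₁ω₁ = I₂ω₂.
ω₂ = I₁ω₁ / I₂ = (0.8660)(3.07 rad/s) / (0.1440) = 18.46 rad/s.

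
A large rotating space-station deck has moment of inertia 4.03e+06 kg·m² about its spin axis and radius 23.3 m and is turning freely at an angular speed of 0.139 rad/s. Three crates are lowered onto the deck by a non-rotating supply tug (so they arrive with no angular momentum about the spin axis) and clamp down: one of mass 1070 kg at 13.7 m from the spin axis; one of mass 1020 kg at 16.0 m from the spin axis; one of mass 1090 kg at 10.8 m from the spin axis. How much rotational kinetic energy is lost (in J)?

The added mass arrives with no angular momentum about the spin axis, and any external torque about the spin axis is negligible, so the system's angular momentum is conserved.
Added inertia Σmr² = (1070)(13.7)² + (1020)(16.0)² + (1090)(10.8)² = 5.891e+05 kg·m²; I_f = 4.030e+06 + 5.891e+05 = 4.619e+06 kg·m².
ω_f = I_p ω_i / I_f = (4.030e+06)(0.139) / 4.619e+06 = 0.1213 rad/s.
KE_i = ½(4.030e+06)(0.1390 rad/s)² = 38930 J; KE_f = ½(4.619e+06)(0.1213)² = 33970 J.

energy lost ≈ 4970 J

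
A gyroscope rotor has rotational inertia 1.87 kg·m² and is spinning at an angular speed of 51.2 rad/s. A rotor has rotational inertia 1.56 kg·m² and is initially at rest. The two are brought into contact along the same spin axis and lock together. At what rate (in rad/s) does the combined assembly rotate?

|ω_f| ≈ 27.9 rad/s

The coupling torques are internal; angular momentum about the shared axis is conserved.
Taking A's sense as positive: L = (1.870)(51.2) = 95.74 kg·m²·rad/s.
Combined I = 1.870 + 1.560 = 3.430 kg·m².
ω_f = L / I = 95.74 / 3.430 = 27.91 rad/s.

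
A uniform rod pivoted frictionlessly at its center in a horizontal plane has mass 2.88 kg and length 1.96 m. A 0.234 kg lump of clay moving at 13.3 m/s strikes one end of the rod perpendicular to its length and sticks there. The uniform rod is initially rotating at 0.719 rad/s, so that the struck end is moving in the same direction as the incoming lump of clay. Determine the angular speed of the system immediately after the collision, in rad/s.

|ω_f| ≈ 3.24 rad/s

About the pivot the impulsive forces during the collision are internal, so angular momentum about that axis is conserved.
I_p = (1/12)(2.88)(1.96)² = 0.9220 kg·m². Taking the sense of the lump of clay's angular momentum as positive, L_{lump} = m v R = (0.234)(13.3)(1.96/2) = 3.050 kg·m²/s.
L_i = +I_p ω_p + m v R = +(0.9220)(0.719) + 3.050 = 3.713 kg·m²/s.
After sticking, I_f = I_p + m R² = 0.9220 + (0.234)(1.96/2)² = 1.147 kg·m².
ω_f = L_i / I_f = 3.713 / 1.147 = 3.238 rad/s.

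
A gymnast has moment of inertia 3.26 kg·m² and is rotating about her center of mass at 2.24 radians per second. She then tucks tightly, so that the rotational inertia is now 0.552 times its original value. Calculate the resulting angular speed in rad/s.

ω₂ ≈ 4.06 rad/s

With no external torque about the axis, L is conserved: I₁ω₁ = I₂ω₂.
I₂ = 0.552 × 3.26 = 1.800 kg·m².
ω₂ = I₁ω₁ / I₂ = (3.260)(2.24 rad/s) / (1.800) = 4.058 rad/s.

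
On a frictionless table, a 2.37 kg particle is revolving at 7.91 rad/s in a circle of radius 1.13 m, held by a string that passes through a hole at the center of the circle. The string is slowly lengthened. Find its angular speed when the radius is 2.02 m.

ω₂ ≈ 2.48 rad/s

The constraining force is radial, so m r² ω about the center is conserved.
ω₂ = ω₁ (r₁/r₂)² = (7.91)(1.13/2.02)² = 2.475 rad/s.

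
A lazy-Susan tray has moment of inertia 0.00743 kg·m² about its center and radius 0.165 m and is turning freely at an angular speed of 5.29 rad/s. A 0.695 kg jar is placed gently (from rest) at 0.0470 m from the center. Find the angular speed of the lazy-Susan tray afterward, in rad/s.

ω_f ≈ 4.38 rad/s

No external torque acts about the center; L_before = L_after.
Added inertia Σmr² = (0.695)(0.0470)² = 0.001535 kg·m²; I_f = 0.007430 + 0.001535 = 0.008965 kg·m².
ω_f = I_p ω_i / I_f = (0.007430)(5.29) / 0.008965 = 4.384 rad/s.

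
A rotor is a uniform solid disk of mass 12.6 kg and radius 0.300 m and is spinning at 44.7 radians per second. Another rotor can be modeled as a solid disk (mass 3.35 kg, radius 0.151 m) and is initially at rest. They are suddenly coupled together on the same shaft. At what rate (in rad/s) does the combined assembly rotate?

The coupling torques are internal; angular momentum about the shared axis is conserved.
Moments of inertia: I_A = ½(12.6)(0.300)² = 0.5670 kg·m²; I_B = ½(3.35)(0.151)² = 0.03819 kg·m².
Taking A's sense as positive: L = (0.5670)(44.7) = 25.34 kg·m²·rad/s.
Combined I = 0.5670 + 0.03819 = 0.6052 kg·m².
ω_f = L / I = 25.34 / 0.6052 = 41.88 rad/s.

|ω_f| ≈ 41.9 rad/s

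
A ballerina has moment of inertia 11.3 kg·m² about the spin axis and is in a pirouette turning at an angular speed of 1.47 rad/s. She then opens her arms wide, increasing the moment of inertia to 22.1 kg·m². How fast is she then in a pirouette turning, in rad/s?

No external torque acts about the spin axis, so angular momentum is conserved.
ω₂ = I₁ω₁ / I₂ = (11.30)(1.47 rad/s) / (22.10) = 0.7516 rad/s.

ω₂ ≈ 0.752 rad/s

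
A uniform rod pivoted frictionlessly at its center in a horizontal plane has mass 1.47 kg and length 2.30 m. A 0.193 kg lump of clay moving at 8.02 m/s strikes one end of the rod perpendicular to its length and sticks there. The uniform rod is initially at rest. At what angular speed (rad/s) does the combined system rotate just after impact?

|ω_f| ≈ 1.97 rad/s

About the pivot the impulsive forces during the collision are internal, so angular momentum about that axis is conserved.
I_p = (1/12)(1.47)(2.30)² = 0.6480 kg·m². Taking the sense of the lump of clay's angular momentum as positive, L_{lump} = m v R = (0.193)(8.02)(2.30/2) = 1.780 kg·m²/s.
L_i = 0 + 1.780 = 1.780 kg·m²/s.
After sticking, I_f = I_p + m R² = 0.6480 + (0.193)(2.30/2)² = 0.9033 kg·m².
ω_f = L_i / I_f = 1.780 / 0.9033 = 1.971 rad/s.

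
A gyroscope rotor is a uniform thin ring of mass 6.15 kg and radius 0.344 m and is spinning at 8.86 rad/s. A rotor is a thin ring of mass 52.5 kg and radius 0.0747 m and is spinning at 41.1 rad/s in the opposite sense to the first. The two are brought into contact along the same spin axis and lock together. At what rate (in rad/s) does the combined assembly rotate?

|ω_f| ≈ 5.48 rad/s

The coupling torques are internal; angular momentum about the shared axis is conserved.
Moments of inertia: I_A = (6.15)(0.344)² = 0.7278 kg·m²; I_B = (52.5)(0.0747)² = 0.2930 kg·m².
Taking A's sense as positive: L = (0.7278)(8.86) − (0.2930)(41.1) = -5.592 kg·m²·rad/s.
Combined I = 0.7278 + 0.2930 = 1.021 kg·m².
ω_f = L / I = -5.592 / 1.021 = -5.479 rad/s.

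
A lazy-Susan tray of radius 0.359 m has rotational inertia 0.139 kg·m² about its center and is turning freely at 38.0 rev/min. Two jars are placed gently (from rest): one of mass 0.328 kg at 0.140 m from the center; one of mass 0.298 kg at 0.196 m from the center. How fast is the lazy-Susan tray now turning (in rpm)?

The added mass arrives with no angular momentum about the center, and any external torque about the center is negligible, so the system's angular momentum is conserved.
Added inertia Σmr² = (0.328)(0.140)² + (0.298)(0.196)² = 0.01788 kg·m²; I_f = 0.1390 + 0.01788 = 0.1569 kg·m².
ω_f = I_p ω_i / I_f = (0.1390)(38.0) / 0.1569 = 33.67 rpm.

ω_f ≈ 33.7 rpm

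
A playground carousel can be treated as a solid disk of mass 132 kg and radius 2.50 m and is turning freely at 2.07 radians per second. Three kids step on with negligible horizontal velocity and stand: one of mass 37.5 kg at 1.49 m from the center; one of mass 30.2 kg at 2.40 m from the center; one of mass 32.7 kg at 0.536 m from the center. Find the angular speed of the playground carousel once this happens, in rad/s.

ω_f ≈ 1.26 rad/s

The added mass arrives with no angular momentum about the center, and any external torque about the center is negligible, so the system's angular momentum is conserved.
I_p = ½(132)(2.50)² = 412.5 kg·m².
Added inertia Σmr² = (37.5)(1.49)² + (30.2)(2.40)² + (32.7)(0.536)² = 266.6 kg·m²; I_f = 412.5 + 266.6 = 679.1 kg·m².
ω_f = I_p ω_i / I_f = (412.5)(2.07) / 679.1 = 1.257 rad/s.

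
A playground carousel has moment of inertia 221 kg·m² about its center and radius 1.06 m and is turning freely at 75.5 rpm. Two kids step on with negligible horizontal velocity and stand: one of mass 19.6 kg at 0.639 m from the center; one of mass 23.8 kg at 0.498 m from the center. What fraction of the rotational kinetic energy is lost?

No external torque acts about the center; L_before = L_after.
Added inertia Σmr² = (19.6)(0.639)² + (23.8)(0.498)² = 13.91 kg·m²; I_f = 221.0 + 13.91 = 234.9 kg·m².
ω_f = I_p ω_i / I_f = (221.0)(75.5) / 234.9 = 71.03 rpm.
KE_i = ½(221.0)(7.906 rad/s)² = 6907 J; KE_f = ½(234.9)(7.438)² = 6498 J.
Fraction lost = 0.05920.

fraction ≈ 0.0592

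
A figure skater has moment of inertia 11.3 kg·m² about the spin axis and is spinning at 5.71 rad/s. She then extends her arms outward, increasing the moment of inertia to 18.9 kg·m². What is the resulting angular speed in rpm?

ω₂ ≈ 32.6 rpm

Angular momentum about the spin axis is conserved since the torque about it is zero.
ω₂ = I₁ω₁ / I₂ = (11.30)(5.71 rad/s) / (18.90) = 3.414 rad/s = 32.60 rpm.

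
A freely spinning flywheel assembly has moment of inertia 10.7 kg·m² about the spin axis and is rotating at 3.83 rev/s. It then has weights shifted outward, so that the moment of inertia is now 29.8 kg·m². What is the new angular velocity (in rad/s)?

ω₂ ≈ 8.64 rad/s

No external torque acts about the spin axis, so angular momentum is conserved.
ω₂ = I₁ω₁ / I₂ = (10.70)(3.83 rev/s) / (29.80) = 1.375 rev/s = 8.641 rad/s.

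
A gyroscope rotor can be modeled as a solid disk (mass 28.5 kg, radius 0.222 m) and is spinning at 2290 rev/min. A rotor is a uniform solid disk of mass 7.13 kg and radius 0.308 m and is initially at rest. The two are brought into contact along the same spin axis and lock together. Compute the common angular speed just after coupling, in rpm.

|ω_f| ≈ 1550 rpm

No external torque acts about the common axis, so total angular momentum is conserved.
Moments of inertia: I_A = ½(28.5)(0.222)² = 0.7023 kg·m²; I_B = ½(7.13)(0.308)² = 0.3382 kg·m².
Taking A's sense as positive: L = (0.7023)(2290) = 1608 kg·m²·rpm.
Combined I = 0.7023 + 0.3382 = 1.040 kg·m².
ω_f = L / I = 1608 / 1.040 = 1546 rpm.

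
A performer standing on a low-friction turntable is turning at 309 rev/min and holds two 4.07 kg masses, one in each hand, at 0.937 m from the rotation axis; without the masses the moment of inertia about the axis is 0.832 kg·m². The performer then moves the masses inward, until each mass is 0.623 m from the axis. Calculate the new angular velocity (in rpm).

ω₂ ≈ 618 rpm

Angular momentum about the spin axis is conserved since the torque about it is zero.
I₁ = 0.832 + 2(4.07)(0.937)² = 7.979 kg·m²; I₂ = 0.832 + 2(4.07)(0.623)² = 3.991 kg·m².
ω₂ = I₁ω₁ / I₂ = (7.979)(309 rpm) / (3.991) = 617.7 rpm.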